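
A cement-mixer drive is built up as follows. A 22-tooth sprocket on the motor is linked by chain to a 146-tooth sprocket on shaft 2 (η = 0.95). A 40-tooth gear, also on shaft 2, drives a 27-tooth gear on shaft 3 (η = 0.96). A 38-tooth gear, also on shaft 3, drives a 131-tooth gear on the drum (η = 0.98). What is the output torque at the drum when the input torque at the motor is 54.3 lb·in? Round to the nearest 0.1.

After the chain (146/22): 54.3 × 6.6364 × 0.95 = 342.34 lb·in
After the gear mesh (27/40): 342.34 × 0.675 × 0.96 = 221.83 lb·in
After the gear mesh (131/38): 221.83 × 3.4474 × 0.98 = 749.45 lb·in

749.4 lb·in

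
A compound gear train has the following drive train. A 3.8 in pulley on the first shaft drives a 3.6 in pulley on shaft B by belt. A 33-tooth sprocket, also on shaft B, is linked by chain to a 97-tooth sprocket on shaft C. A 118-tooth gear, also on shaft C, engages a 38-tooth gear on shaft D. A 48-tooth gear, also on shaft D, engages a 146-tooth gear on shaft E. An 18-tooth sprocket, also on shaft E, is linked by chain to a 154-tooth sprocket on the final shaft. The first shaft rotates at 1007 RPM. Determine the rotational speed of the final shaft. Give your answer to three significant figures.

43.2 RPM

belt 3.6/3.8 = 0.94737 → 1007/0.94737 = 1062.9 RPM
chain 97/33 = 2.9394 → 1062.9/2.9394 = 361.62 RPM
gear mesh 38/118 = 0.32203 → 361.62/0.32203 = 1122.9 RPM
gear mesh 146/48 = 3.0417 → 1122.9/3.0417 = 369.18 RPM
chain 154/18 = 8.5556 → 369.18/8.5556 = 43.151 RPM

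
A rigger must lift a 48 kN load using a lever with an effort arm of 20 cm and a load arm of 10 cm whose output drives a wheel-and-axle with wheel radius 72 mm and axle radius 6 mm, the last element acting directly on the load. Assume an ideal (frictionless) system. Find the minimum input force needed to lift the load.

Lever MA = effort arm / load arm = 20/10 = 2.
Wheel-and-axle MA = R/r = 72/6 = 12.
Combined ideal MA = 2 × 12 = 24.
Effort = load / MA = 48 / 24 = 2 kN.

2 kN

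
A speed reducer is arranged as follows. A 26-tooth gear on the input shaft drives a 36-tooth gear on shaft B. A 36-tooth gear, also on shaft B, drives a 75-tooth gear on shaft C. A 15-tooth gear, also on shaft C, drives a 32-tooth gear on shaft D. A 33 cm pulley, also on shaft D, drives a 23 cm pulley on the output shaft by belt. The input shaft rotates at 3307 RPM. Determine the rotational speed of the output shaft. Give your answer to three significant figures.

771 RPM

the input shaft → shaft B (gear mesh, 36/26): 3307 ÷ 1.3846 = 2388.4 RPM
shaft B → shaft C (gear mesh, 75/36): 2388.4 ÷ 2.0833 = 1146.4 RPM
shaft C → shaft D (gear mesh, 32/15): 1146.4 ÷ 2.1333 = 537.39 RPM
shaft D → the output shaft (belt, 23/33): 537.39 ÷ 0.69697 = 771.03 RPM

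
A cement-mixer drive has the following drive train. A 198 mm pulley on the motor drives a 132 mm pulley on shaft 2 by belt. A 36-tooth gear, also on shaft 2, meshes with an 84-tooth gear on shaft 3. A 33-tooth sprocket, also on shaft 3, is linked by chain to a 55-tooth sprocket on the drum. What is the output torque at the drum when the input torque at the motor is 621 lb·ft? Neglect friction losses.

1610 lb·ft

Belt: ratio = 132/198 = 0.66667; torque at shaft 2 = 621 × 0.66667 = 414 lb·ft.
Gear mesh: ratio = 84/36 = 2.3333; torque at shaft 3 = 414 × 2.3333 = 966 lb·ft.
Chain: ratio = 55/33 = 1.6667; torque at the drum = 966 × 1.6667 = 1610 lb·ft.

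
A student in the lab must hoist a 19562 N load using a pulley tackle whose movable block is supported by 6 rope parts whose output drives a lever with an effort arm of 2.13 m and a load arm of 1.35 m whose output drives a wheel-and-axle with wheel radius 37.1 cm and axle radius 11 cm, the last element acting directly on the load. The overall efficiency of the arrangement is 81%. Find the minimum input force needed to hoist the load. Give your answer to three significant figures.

756 N

Block-and-tackle MA = number of supporting rope parts = 6.
Lever MA = effort arm / load arm = 2.13/1.35 = 1.5778.
Wheel-and-axle MA = R/r = 37.1/11 = 3.3727.
Combined ideal MA = 6 × 1.5778 × 3.3727 = 31.928.
Actual MA = 31.928 × 0.81 = 25.862.
Effort = load / actual MA = 19562 / 25.862 = 756.4 N.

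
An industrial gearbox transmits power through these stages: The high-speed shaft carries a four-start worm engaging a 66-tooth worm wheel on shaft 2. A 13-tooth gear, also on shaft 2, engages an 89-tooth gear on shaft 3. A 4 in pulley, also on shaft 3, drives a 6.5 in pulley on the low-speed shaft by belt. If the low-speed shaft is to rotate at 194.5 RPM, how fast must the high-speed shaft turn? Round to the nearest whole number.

Overall ratio R = 16.5 × 6.8462 × 1.625 = 183.56.
Required input speed = output speed × R = 194.5 × 183.56 = 35703 RPM.

35703 RPM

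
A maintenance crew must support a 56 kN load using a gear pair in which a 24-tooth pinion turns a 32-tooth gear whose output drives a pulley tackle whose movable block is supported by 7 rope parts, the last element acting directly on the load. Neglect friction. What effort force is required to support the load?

6 kN

Gear pair MA = 32/24 = 1.3333.
Block-and-tackle MA = number of supporting rope parts = 7.
Combined ideal MA = 1.3333 × 7 = 9.3333.
Effort = load / MA = 56 / 9.3333 = 6 kN.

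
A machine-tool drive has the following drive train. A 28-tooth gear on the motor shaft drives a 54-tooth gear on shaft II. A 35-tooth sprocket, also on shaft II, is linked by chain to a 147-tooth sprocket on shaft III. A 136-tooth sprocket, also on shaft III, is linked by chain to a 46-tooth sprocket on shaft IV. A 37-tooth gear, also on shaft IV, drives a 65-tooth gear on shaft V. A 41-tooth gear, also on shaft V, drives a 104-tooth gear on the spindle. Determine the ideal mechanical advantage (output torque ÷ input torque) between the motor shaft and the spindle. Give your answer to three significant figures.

12.2

Each stage contributes driven/driver: gear mesh 54/28 = 1.9286, chain 147/35 = 4.2, chain 46/136 = 0.33824, gear mesh 65/37 = 1.7568, gear mesh 104/41 = 2.5366.
Overall: 1.9286 × 4.2 × 0.33824 × 1.7568 × 2.5366 = 12.209.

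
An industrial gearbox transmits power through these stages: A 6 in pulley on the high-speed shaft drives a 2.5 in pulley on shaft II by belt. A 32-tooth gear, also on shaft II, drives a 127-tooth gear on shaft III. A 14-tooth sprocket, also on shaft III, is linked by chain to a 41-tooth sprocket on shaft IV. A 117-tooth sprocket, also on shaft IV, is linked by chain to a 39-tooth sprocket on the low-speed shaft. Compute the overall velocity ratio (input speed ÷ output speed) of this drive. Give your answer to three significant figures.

Each stage contributes driven/driver: belt 2.5/6 = 0.41667, gear mesh 127/32 = 3.9688, chain 41/14 = 2.9286, chain 39/117 = 0.33333.
Overall: 0.41667 × 3.9688 × 2.9286 × 0.33333 = 1.6143.

1.61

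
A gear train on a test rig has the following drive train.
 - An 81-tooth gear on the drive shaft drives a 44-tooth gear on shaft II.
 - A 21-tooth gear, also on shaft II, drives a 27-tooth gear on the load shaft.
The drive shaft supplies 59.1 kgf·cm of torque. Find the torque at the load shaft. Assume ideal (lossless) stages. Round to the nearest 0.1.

After the gear mesh (44/81): 59.1 × 0.54321 = 32.104 kgf·cm
After the gear mesh (27/21): 32.104 × 1.2857 = 41.276 kgf·cm

41.3 kgf·cm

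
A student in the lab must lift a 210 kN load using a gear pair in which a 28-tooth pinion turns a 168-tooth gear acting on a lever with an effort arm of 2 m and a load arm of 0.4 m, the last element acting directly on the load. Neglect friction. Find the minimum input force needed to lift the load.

7 kN

Gear pair MA = 168/28 = 6.
Lever MA = effort arm / load arm = 2/0.4 = 5.
Combined ideal MA = 6 × 5 = 30.
Effort = load / MA = 210 / 30 = 7 kN.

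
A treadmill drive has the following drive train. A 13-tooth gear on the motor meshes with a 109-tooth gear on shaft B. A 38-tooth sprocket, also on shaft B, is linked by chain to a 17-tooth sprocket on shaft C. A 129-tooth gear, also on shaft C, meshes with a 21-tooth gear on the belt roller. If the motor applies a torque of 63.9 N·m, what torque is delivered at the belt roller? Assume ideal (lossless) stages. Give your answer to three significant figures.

39.0 N·m

Gear mesh: ratio = 109/13 = 8.3846; torque at shaft B = 63.9 × 8.3846 = 535.78 N·m.
Chain: ratio = 17/38 = 0.44737; torque at shaft C = 535.78 × 0.44737 = 239.69 N·m.
Gear mesh: ratio = 21/129 = 0.16279; torque at the belt roller = 239.69 × 0.16279 = 39.019 N·m.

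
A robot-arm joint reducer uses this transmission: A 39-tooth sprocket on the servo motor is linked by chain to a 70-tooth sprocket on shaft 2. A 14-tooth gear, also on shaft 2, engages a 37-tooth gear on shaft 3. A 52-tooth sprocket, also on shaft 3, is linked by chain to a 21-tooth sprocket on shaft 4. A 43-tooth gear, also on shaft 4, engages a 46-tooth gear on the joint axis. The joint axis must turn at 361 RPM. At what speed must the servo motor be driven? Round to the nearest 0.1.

739.8 RPM

Overall ratio R = 1.7949 × 2.6429 × 0.40385 × 1.0698 = 2.0493.
Required input speed = output speed × R = 361 × 2.0493 = 739.81 RPM.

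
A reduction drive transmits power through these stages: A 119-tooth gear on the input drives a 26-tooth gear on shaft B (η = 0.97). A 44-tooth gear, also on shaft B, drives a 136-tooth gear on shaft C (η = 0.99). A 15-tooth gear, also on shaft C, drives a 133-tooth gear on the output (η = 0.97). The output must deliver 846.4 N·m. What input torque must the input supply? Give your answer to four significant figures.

151.7 N·m

Overall ratio R = 0.21849 × 3.0909 × 8.8667 = 5.9879; overall efficiency η = 0.97 × 0.99 × 0.97 = 0.9315.
Input torque = output torque / (R × η) = 846.4 / (5.9879 × 0.9315) = 151.75 N·m.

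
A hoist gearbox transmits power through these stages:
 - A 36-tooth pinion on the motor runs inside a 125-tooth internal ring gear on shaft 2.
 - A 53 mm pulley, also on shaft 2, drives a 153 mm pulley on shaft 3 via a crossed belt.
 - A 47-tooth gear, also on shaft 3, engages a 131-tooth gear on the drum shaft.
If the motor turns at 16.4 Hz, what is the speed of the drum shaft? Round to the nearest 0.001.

0.587 Hz

internal gear 125/36 = 3.4722 → 16.4/3.4722 = 4.7232 Hz
belt 153/53 = 2.8868 → 4.7232/2.8868 = 1.6361 Hz
gear mesh 131/47 = 2.7872 → 1.6361/2.7872 = 0.58701 Hz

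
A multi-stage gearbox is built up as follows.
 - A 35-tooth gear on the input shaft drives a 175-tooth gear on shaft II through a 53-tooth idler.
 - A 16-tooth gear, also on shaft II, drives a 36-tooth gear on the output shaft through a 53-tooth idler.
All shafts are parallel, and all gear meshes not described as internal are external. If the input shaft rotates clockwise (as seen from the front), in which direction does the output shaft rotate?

clockwise

the input shaft → shaft II: driver → idler → driven is 2 external meshes, 2 reversals → CW.
shaft II → the output shaft: driver → idler → driven is 2 external meshes, 2 reversals → CW.
4 reversals in total — an even number — so the output shaft turns the same way as the input shaft.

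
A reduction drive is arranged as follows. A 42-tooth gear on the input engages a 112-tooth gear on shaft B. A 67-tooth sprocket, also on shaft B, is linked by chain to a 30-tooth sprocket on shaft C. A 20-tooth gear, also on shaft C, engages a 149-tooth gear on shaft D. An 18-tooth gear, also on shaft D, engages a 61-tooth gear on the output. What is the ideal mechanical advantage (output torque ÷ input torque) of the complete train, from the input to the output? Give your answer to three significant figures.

Each stage contributes driven/driver: gear mesh 112/42 = 2.6667, chain 30/67 = 0.44776, gear mesh 149/20 = 7.45, gear mesh 61/18 = 3.3889.
Overall: 2.6667 × 0.44776 × 7.45 × 3.3889 = 30.146.

30.1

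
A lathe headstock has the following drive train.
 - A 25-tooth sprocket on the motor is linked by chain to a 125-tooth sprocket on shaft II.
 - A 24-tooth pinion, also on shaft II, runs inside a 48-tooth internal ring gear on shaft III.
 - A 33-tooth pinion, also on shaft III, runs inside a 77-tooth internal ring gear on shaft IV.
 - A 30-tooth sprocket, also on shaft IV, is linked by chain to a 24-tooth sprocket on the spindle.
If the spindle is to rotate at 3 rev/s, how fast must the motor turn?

56 rev/s

Overall ratio R = 5 × 2 × 2.3333 × 0.8 = 18.667.
Required input speed = output speed × R = 3 × 18.667 = 56 rev/s.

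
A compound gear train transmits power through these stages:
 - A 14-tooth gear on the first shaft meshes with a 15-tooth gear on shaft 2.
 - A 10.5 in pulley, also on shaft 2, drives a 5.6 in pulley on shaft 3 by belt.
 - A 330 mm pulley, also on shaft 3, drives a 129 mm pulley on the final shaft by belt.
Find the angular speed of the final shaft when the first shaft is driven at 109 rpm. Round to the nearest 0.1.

gear mesh 15/14 = 1.0714 → 109/1.0714 = 101.73 rpm
belt 5.6/10.5 = 0.53333 → 101.73/0.53333 = 190.75 rpm
belt 129/330 = 0.39091 → 190.75/0.39091 = 487.97 rpm

488.0 rpm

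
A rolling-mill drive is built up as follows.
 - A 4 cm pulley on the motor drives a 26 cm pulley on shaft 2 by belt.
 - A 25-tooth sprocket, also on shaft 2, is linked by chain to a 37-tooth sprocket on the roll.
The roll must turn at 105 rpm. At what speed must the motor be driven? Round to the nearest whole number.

Overall ratio R = 6.5 × 1.48 = 9.62.
Required input speed = output speed × R = 105 × 9.62 = 1010.1 rpm.

1010 rpm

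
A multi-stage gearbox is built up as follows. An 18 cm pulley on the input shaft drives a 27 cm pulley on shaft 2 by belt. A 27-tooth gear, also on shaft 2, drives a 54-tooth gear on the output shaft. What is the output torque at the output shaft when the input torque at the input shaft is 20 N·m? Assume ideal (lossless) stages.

Belt: ratio = 27/18 = 1.5; torque at shaft 2 = 20 × 1.5 = 30 N·m.
Gear mesh: ratio = 54/27 = 2; torque at the output shaft = 30 × 2 = 60 N·m.

60 N·m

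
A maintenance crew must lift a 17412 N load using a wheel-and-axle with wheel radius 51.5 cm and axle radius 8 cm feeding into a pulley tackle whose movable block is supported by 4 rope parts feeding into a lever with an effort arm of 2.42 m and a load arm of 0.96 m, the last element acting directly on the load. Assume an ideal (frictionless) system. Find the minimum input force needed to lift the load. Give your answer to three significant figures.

268 N

Wheel-and-axle MA = R/r = 51.5/8 = 6.4375.
Block-and-tackle MA = number of supporting rope parts = 4.
Lever MA = effort arm / load arm = 2.42/0.96 = 2.5208.
Combined ideal MA = 6.4375 × 4 × 2.5208 = 64.911.
Effort = load / MA = 17412 / 64.911 = 268.24 N.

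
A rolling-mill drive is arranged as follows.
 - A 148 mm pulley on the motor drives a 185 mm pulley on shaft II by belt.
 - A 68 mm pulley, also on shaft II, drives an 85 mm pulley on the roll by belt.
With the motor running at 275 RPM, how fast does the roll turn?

176 RPM

Belt: ratio = 185/148 = 1.25, so shaft II turns at 275 / 1.25 = 220 RPM.
Belt: ratio = 85/68 = 1.25, so the roll turns at 220 / 1.25 = 176 RPM.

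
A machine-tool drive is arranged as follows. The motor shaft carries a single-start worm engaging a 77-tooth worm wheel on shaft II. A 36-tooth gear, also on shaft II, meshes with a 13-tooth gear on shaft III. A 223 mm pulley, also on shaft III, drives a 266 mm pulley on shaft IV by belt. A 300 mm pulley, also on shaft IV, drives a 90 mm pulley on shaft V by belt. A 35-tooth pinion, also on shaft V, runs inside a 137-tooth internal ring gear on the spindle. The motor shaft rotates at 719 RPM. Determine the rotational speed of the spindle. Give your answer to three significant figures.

18.5 RPM

worm 77/1 = 77 → 719/77 = 9.3377 RPM
gear mesh 13/36 = 0.36111 → 9.3377/0.36111 = 25.858 RPM
belt 266/223 = 1.1928 → 25.858/1.1928 = 21.678 RPM
belt 90/300 = 0.3 → 21.678/0.3 = 72.26 RPM
internal gear 137/35 = 3.9143 → 72.26/3.9143 = 18.461 RPM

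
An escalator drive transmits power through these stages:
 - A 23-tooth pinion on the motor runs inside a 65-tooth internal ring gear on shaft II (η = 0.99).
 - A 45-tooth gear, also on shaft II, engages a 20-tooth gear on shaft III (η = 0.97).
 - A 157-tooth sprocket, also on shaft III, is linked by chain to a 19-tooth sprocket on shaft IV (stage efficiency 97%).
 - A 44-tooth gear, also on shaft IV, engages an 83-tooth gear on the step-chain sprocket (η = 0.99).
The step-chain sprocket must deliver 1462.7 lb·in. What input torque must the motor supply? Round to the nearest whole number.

Overall ratio R = 2.8261 × 0.44444 × 0.12102 × 1.8864 = 0.28674; overall efficiency η = 0.99 × 0.97 × 0.97 × 0.99 = 0.9222.
Input torque = output torque / (R × η) = 1462.7 / (0.28674 × 0.9222) = 5531.7 lb·in.

5532 lb·in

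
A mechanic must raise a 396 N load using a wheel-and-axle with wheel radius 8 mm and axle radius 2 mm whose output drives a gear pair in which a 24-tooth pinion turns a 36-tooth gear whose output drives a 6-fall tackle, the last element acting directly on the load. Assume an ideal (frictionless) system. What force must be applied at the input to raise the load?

11 N

Wheel-and-axle MA = R/r = 8/2 = 4.
Gear pair MA = 36/24 = 1.5.
Block-and-tackle MA = number of supporting rope parts = 6.
Combined ideal MA = 4 × 1.5 × 6 = 36.
Effort = load / MA = 396 / 36 = 11 N.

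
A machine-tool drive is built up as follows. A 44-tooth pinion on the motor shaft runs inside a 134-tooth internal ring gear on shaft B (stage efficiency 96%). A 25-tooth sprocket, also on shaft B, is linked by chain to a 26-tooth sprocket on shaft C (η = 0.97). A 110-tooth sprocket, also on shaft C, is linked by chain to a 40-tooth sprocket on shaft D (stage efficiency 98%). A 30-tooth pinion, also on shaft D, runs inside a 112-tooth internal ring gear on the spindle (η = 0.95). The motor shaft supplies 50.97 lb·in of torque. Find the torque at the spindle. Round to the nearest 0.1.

190.0 lb·in

After the internal gear (134/44): 50.97 × 3.0455 × 0.96 = 149.02 lb·in
After the chain (26/25): 149.02 × 1.04 × 0.97 = 150.33 lb·in
After the chain (40/110): 150.33 × 0.36364 × 0.98 = 53.572 lb·in
After the internal gear (112/30): 53.572 × 3.7333 × 0.95 = 190 lb·in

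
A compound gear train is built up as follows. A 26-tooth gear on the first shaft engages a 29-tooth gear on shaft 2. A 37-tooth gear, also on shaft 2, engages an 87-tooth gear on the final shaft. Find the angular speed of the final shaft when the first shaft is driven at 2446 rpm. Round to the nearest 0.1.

Gear mesh: ratio = 29/26 = 1.1154, so shaft 2 turns at 2446 / 1.1154 = 2193 rpm.
Gear mesh: ratio = 87/37 = 2.3514, so the final shaft turns at 2193 / 2.3514 = 932.64 rpm.

932.6 rpm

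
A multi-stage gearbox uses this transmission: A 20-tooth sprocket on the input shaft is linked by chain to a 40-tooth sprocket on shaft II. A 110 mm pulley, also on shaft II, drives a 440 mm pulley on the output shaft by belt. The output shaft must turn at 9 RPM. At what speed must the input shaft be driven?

Overall ratio R = 2 × 4 = 8.
Required input speed = output speed × R = 9 × 8 = 72 RPM.

72 RPM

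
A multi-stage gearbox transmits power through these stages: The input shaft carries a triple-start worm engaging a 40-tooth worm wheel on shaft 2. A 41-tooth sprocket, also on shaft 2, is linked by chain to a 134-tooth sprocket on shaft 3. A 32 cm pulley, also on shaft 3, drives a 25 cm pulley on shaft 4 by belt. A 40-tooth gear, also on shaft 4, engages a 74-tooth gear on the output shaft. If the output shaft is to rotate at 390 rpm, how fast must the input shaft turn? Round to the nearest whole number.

24563 rpm

Overall ratio R = 13.333 × 3.2683 × 0.78125 × 1.85 = 62.983.
Required input speed = output speed × R = 390 × 62.983 = 24563 rpm.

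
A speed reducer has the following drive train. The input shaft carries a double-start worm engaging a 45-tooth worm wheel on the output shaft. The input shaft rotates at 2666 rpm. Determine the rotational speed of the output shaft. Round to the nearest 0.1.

118.5 rpm

Worm: ratio = 45/2 = 22.5, so the output shaft turns at 2666 / 22.5 = 118.49 rpm.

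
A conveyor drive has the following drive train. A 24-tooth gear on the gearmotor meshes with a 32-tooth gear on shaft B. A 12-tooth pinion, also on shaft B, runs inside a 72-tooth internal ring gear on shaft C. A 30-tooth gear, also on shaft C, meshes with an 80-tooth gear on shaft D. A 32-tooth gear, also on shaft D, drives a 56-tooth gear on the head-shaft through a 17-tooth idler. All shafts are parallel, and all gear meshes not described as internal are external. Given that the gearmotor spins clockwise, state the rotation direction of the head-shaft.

clockwise

the gearmotor → shaft B: external mesh, 1 reversal → CCW.
shaft B → shaft C: internal mesh, same direction → CCW.
shaft C → shaft D: external mesh, 1 reversal → CW.
shaft D → the head-shaft: driver → idler → driven is 2 external meshes, 2 reversals → CW.
4 reversals in total — an even number — so the head-shaft turns the same way as the gearmotor.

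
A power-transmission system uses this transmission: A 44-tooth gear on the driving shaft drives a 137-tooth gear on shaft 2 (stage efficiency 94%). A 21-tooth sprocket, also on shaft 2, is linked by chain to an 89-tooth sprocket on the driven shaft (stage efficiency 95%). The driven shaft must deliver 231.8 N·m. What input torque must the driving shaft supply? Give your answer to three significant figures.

Overall ratio R = 3.1136 × 4.2381 = 13.196; overall efficiency η = 0.94 × 0.95 = 0.8930.
Input torque = output torque / (R × η) = 231.8 / (13.196 × 0.8930) = 19.671 N·m.

19.7 N·m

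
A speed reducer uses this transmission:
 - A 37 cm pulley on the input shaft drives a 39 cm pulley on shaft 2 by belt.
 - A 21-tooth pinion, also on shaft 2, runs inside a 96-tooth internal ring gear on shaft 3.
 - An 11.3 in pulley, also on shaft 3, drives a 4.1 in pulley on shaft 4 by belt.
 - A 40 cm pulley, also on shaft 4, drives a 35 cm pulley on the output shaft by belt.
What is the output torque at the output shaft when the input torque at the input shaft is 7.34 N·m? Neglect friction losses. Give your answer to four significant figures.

11.23 N·m

belt 39/37 = 1.0541 → τ = 7.34·1.0541 = 7.7368 N·m
internal gear 96/21 = 4.5714 → τ = 7.7368·4.5714 = 35.368 N·m
belt 4.1/11.3 = 0.36283 → τ = 35.368·0.36283 = 12.833 N·m
belt 35/40 = 0.875 → τ = 12.833·0.875 = 11.229 N·m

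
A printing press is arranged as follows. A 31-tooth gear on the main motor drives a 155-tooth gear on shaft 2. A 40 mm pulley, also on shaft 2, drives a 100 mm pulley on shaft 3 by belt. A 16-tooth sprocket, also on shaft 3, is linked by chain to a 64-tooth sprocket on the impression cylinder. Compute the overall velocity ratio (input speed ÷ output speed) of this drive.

50

Each stage contributes driven/driver: gear mesh 155/31 = 5, belt 100/40 = 2.5, chain 64/16 = 4.
Overall: 5 × 2.5 × 4 = 50.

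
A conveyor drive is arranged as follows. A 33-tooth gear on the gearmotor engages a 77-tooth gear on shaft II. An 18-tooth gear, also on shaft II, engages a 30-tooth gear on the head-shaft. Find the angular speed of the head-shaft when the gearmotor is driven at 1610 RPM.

414 RPM

gear mesh 77/33 = 2.3333 → 1610/2.3333 = 690 RPM
gear mesh 30/18 = 1.6667 → 690/1.6667 = 414 RPM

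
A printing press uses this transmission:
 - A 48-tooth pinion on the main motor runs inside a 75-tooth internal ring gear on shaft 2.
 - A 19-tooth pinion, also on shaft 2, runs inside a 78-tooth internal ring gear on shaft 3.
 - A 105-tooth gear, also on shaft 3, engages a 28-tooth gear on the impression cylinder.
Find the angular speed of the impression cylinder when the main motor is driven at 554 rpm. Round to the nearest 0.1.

Internal gear: ratio = 75/48 = 1.5625, so shaft 2 turns at 554 / 1.5625 = 354.56 rpm.
Internal gear: ratio = 78/19 = 4.1053, so shaft 3 turns at 354.56 / 4.1053 = 86.367 rpm.
Gear mesh: ratio = 28/105 = 0.26667, so the impression cylinder turns at 86.367 / 0.26667 = 323.88 rpm.

323.9 rpm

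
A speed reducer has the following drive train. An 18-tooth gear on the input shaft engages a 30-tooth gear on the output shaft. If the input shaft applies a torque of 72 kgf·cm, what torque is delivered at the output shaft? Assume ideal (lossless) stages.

gear mesh 30/18 = 1.6667 → τ = 72·1.6667 = 120 kgf·cm

120 kgf·cm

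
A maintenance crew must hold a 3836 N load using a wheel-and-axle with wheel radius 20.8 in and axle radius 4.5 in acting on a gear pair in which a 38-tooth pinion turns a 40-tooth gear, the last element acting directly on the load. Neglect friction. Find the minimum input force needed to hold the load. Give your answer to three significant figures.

Wheel-and-axle MA = R/r = 20.8/4.5 = 4.6222.
Gear pair MA = 40/38 = 1.0526.
Combined ideal MA = 4.6222 × 1.0526 = 4.8655.
Effort = load / MA = 3836 / 4.8655 = 788.41 N.

788 N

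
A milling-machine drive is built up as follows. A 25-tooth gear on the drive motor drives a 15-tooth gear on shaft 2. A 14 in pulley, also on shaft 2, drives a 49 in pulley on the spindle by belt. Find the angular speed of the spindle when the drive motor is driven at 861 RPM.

410 RPM

Gear mesh: ratio = 15/25 = 0.6, so shaft 2 turns at 861 / 0.6 = 1435 RPM.
Belt: ratio = 49/14 = 3.5, so the spindle turns at 1435 / 3.5 = 410 RPM.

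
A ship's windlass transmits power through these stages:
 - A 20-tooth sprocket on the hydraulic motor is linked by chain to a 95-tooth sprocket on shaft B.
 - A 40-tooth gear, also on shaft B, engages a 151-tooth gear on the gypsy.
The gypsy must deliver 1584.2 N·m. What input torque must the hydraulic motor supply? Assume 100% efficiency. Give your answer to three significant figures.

88.3 N·m

Overall ratio R = 4.75 × 3.775 = 17.931.
Input torque = output torque / R = 1584.2 / 17.931 = 88.349 N·m.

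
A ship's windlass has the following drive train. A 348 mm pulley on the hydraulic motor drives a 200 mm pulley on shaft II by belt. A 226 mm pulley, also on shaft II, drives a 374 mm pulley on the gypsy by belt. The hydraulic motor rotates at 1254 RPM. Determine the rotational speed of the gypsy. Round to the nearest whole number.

belt 200/348 = 0.57471 → 1254/0.57471 = 2182 RPM
belt 374/226 = 1.6549 → 2182/1.6549 = 1318.5 RPM

1319 RPM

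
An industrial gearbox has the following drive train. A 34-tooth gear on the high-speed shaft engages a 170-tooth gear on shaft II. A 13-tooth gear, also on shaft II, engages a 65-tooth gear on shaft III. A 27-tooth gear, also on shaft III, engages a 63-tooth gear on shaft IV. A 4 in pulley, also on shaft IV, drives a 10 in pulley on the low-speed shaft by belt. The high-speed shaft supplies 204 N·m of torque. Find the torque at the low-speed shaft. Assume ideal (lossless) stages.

Gear mesh: ratio = 170/34 = 5; torque at shaft II = 204 × 5 = 1020 N·m.
Gear mesh: ratio = 65/13 = 5; torque at shaft III = 1020 × 5 = 5100 N·m.
Gear mesh: ratio = 63/27 = 2.3333; torque at shaft IV = 5100 × 2.3333 = 11900 N·m.
Belt: ratio = 10/4 = 2.5; torque at the low-speed shaft = 11900 × 2.5 = 29750 N·m.

29750 N·m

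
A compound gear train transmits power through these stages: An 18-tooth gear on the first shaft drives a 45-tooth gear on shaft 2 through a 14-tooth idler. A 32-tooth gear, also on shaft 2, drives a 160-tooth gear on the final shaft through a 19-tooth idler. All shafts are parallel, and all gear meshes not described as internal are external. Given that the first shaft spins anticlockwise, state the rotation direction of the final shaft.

the first shaft → shaft 2: driver → idler → driven is 2 external meshes, 2 reversals → CCW.
shaft 2 → the final shaft: driver → idler → driven is 2 external meshes, 2 reversals → CCW.
4 reversals in total — an even number — so the final shaft turns the same way as the first shaft.

anticlockwise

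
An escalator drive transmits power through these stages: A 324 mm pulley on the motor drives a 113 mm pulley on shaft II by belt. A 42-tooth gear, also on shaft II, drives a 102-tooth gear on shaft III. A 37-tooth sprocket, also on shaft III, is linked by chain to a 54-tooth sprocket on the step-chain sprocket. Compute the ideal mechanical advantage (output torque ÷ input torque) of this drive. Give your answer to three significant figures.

1.24

Each stage contributes driven/driver: belt 113/324 = 0.34877, gear mesh 102/42 = 2.4286, chain 54/37 = 1.4595.
Overall: 0.34877 × 2.4286 × 1.4595 = 1.2362.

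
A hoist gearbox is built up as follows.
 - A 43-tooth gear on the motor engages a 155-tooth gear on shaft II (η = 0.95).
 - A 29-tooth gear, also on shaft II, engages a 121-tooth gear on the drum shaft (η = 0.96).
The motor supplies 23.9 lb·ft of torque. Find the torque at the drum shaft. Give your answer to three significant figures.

328 lb·ft

After the gear mesh (155/43): 23.9 × 3.6047 × 0.95 = 81.844 lb·ft
After the gear mesh (121/29): 81.844 × 4.1724 × 0.96 = 327.83 lb·ft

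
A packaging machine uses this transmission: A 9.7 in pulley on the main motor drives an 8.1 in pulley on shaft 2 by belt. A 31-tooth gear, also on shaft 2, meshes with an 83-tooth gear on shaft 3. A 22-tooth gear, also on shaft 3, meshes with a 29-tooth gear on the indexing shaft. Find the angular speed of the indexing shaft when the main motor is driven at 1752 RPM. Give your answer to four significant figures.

594.5 RPM

belt 8.1/9.7 = 0.83505 → 1752/0.83505 = 2098.1 RPM
gear mesh 83/31 = 2.6774 → 2098.1/2.6774 = 783.62 RPM
gear mesh 29/22 = 1.3182 → 783.62/1.3182 = 594.47 RPM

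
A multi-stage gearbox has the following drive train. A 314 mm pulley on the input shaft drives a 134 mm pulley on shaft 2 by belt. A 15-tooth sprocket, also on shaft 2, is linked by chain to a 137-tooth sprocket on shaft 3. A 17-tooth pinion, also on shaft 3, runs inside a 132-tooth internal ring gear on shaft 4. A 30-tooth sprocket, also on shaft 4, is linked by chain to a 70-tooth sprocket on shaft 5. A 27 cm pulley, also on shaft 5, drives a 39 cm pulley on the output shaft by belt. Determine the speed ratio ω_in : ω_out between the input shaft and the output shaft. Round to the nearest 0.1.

Each stage contributes driven/driver: belt 134/314 = 0.42675, chain 137/15 = 9.1333, internal gear 132/17 = 7.7647, chain 70/30 = 2.3333, belt 39/27 = 1.4444.
Overall: 0.42675 × 9.1333 × 7.7647 × 2.3333 × 1.4444 = 102.

102.0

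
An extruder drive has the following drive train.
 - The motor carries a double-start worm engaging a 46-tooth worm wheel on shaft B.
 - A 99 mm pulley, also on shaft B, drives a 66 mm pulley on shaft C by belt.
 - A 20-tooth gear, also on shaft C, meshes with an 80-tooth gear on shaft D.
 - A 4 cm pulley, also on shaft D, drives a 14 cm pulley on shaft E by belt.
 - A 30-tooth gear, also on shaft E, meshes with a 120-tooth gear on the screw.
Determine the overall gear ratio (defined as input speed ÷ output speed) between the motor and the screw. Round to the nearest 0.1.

Each stage contributes driven/driver: worm 46/2 = 23, belt 66/99 = 0.66667, gear mesh 80/20 = 4, belt 14/4 = 3.5, gear mesh 120/30 = 4.
Overall: 23 × 0.66667 × 4 × 3.5 × 4 = 858.67.

858.7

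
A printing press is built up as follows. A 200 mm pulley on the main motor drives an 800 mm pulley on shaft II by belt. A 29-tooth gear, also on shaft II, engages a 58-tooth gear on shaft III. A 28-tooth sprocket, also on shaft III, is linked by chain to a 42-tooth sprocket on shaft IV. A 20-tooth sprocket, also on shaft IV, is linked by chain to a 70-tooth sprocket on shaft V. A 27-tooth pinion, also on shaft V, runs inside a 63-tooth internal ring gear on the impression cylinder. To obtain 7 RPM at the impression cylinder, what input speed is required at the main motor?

686 RPM

Overall ratio R = 4 × 2 × 1.5 × 3.5 × 2.3333 = 98.
Required input speed = output speed × R = 7 × 98 = 686 RPM.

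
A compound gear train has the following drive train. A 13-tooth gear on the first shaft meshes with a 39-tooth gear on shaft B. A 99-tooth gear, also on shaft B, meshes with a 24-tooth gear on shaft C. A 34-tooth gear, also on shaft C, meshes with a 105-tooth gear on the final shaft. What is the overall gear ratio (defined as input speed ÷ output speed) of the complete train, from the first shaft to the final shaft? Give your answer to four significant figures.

Each stage contributes driven/driver: gear mesh 39/13 = 3, gear mesh 24/99 = 0.24242, gear mesh 105/34 = 3.0882.
Overall: 3 × 0.24242 × 3.0882 = 2.246.

2.246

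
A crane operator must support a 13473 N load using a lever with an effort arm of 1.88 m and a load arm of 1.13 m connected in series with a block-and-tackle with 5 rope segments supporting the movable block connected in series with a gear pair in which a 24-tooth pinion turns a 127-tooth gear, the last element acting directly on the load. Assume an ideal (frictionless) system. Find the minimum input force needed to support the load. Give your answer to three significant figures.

Lever MA = effort arm / load arm = 1.88/1.13 = 1.6637.
Block-and-tackle MA = number of supporting rope parts = 5.
Gear pair MA = 127/24 = 5.2917.
Combined ideal MA = 1.6637 × 5 × 5.2917 = 44.019.
Effort = load / MA = 13473 / 44.019 = 306.07 N.

306 N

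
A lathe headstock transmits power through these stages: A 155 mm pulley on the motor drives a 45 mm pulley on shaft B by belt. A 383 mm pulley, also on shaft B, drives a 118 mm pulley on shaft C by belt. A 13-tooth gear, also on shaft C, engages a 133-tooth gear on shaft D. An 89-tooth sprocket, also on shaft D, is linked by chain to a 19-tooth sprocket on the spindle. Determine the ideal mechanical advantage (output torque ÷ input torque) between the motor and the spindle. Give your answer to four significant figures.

Each stage contributes driven/driver: belt 45/155 = 0.29032, belt 118/383 = 0.30809, gear mesh 133/13 = 10.231, chain 19/89 = 0.21348.
Overall: 0.29032 × 0.30809 × 10.231 × 0.21348 = 0.19536.

0.1954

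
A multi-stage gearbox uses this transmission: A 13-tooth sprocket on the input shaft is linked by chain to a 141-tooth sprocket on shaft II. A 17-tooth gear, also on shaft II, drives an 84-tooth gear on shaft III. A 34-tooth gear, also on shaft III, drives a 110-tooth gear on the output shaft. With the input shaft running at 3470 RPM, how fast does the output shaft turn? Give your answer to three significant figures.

the input shaft → shaft II (chain, 141/13): 3470 ÷ 10.846 = 319.93 RPM
shaft II → shaft III (gear mesh, 84/17): 319.93 ÷ 4.9412 = 64.748 RPM
shaft III → the output shaft (gear mesh, 110/34): 64.748 ÷ 3.2353 = 20.013 RPM

20.0 RPM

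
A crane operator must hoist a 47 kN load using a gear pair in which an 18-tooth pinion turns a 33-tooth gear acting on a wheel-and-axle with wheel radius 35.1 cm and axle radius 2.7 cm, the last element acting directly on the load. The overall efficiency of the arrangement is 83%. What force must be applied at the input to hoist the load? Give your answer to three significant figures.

2.38 kN

Gear pair MA = 33/18 = 1.8333.
Wheel-and-axle MA = R/r = 35.1/2.7 = 13.
Combined ideal MA = 1.8333 × 13 = 23.833.
Actual MA = 23.833 × 0.83 = 19.782.
Effort = load / actual MA = 47 / 19.782 = 2.3759 kN.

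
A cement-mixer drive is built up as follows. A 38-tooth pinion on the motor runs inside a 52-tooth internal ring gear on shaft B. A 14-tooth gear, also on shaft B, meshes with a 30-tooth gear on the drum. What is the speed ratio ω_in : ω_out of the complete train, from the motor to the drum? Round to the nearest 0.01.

Each stage contributes driven/driver: internal gear 52/38 = 1.3684, gear mesh 30/14 = 2.1429.
Overall: 1.3684 × 2.1429 = 2.9323.

2.93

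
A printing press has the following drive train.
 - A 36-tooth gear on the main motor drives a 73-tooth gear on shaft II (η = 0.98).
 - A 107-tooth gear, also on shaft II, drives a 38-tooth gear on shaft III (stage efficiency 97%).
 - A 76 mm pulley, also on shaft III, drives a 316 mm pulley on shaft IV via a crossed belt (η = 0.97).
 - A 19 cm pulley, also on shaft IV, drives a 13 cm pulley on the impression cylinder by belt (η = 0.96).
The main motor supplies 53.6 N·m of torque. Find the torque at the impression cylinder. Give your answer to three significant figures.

Gear mesh: ratio = 73/36 = 2.0278; torque at shaft II = 53.6 × 2.0278 × 0.98 = 106.52 N·m.
Gear mesh: ratio = 38/107 = 0.35514; torque at shaft III = 106.52 × 0.35514 × 0.97 = 36.693 N·m.
Belt: ratio = 316/76 = 4.1579; torque at shaft IV = 36.693 × 4.1579 × 0.97 = 147.99 N·m.
Belt: ratio = 13/19 = 0.68421; torque at the impression cylinder = 147.99 × 0.68421 × 0.96 = 97.205 N·m.

97.2 N·m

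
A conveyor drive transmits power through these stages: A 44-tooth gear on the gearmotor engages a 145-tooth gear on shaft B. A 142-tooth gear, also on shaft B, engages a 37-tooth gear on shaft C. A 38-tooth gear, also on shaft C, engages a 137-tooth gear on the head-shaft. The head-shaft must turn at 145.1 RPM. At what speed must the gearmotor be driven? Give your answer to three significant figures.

Overall ratio R = 3.2955 × 0.26056 × 3.6053 = 3.0957.
Required input speed = output speed × R = 145.1 × 3.0957 = 449.19 RPM.

449 RPM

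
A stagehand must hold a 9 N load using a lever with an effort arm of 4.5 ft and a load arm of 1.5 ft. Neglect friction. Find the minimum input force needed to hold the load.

3 N

Lever MA = effort arm / load arm = 4.5/1.5 = 3.
Effort = load / MA = 9 / 3 = 3 N.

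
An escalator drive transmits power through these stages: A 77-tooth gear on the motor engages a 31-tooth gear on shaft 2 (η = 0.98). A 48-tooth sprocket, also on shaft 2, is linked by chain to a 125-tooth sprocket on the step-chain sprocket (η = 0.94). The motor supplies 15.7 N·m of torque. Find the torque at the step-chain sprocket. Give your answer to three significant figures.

15.2 N·m

After the gear mesh (31/77): 15.7 × 0.4026 × 0.98 = 6.1944 N·m
After the chain (125/48): 6.1944 × 2.6042 × 0.94 = 15.163 N·m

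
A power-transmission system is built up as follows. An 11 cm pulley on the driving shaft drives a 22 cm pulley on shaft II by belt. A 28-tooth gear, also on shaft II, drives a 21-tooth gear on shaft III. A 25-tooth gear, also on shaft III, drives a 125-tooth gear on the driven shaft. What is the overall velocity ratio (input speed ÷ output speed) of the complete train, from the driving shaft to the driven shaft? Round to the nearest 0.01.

Each stage contributes driven/driver: belt 22/11 = 2, gear mesh 21/28 = 0.75, gear mesh 125/25 = 5.
Overall: 2 × 0.75 × 5 = 7.5.

7.50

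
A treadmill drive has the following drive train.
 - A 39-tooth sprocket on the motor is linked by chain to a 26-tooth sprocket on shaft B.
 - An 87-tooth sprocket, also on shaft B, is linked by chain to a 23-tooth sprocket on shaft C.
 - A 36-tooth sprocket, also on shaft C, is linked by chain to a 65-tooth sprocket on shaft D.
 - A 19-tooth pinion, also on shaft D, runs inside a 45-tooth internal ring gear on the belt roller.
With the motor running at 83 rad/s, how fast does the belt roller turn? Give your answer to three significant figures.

chain 26/39 = 0.66667 → 83/0.66667 = 124.5 rad/s
chain 23/87 = 0.26437 → 124.5/0.26437 = 470.93 rad/s
chain 65/36 = 1.8056 → 470.93/1.8056 = 260.83 rad/s
internal gear 45/19 = 2.3684 → 260.83/2.3684 = 110.13 rad/s

110 rad/s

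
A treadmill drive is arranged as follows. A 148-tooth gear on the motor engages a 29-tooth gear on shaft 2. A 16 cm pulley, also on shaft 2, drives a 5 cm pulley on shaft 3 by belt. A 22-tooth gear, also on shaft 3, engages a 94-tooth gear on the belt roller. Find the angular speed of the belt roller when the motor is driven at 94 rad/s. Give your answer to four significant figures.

gear mesh 29/148 = 0.19595 → 94/0.19595 = 479.72 rad/s
belt 5/16 = 0.3125 → 479.72/0.3125 = 1535.1 rad/s
gear mesh 94/22 = 4.2727 → 1535.1/4.2727 = 359.28 rad/s

359.3 rad/s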